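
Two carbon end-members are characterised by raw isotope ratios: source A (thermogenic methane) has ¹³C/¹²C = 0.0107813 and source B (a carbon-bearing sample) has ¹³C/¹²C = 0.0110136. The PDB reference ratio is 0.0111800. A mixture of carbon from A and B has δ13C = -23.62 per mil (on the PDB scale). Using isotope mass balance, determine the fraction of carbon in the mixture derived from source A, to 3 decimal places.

δ_A = (0.0107813/0.0111800 − 1)×1000 = (0.964338 − 1)×1000 = -35.662 per mil
δ_B = (0.0110136/0.0111800 − 1)×1000 = (0.985116 − 1)×1000 = -14.884 per mil
f_A = (δ_mix − δ_B)/(δ_A − δ_B) = (-23.62 − (-14.884))/(-35.662 − (-14.884))
f_A = -8.736 / -20.778 = 0.4205

0.420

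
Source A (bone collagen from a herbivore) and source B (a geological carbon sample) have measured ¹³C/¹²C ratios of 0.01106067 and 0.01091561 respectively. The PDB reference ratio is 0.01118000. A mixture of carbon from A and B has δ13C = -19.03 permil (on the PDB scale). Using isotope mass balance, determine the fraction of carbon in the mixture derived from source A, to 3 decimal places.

δ_A = (0.01106067/0.01118000 − 1)×1000 = (0.989326 − 1)×1000 = -10.674 permil
δ_B = (0.01091561/0.01118000 − 1)×1000 = (0.976352 − 1)×1000 = -23.648 permil
f_A = (δ_mix − δ_B)/(δ_A − δ_B) = (-19.03 − (-23.648))/(-10.674 − (-23.648))
f_A = 4.618 / 12.975 = 0.3560

0.356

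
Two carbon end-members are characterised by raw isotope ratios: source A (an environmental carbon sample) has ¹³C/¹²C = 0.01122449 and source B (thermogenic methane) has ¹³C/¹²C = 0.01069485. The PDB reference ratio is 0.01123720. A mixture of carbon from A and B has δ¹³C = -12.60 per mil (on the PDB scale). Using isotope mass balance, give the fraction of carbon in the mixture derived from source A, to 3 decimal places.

δ_A = (0.01122449/0.01123720 − 1)×1000 = (0.998869 − 1)×1000 = -1.131 per mil
δ_B = (0.01069485/0.01123720 − 1)×1000 = (0.951736 − 1)×1000 = -48.264 per mil
f_A = (δ_mix − δ_B)/(δ_A − δ_B) = (-12.60 − (-48.264))/(-1.131 − (-48.264))
f_A = 35.664 / 47.133 = 0.7567

0.757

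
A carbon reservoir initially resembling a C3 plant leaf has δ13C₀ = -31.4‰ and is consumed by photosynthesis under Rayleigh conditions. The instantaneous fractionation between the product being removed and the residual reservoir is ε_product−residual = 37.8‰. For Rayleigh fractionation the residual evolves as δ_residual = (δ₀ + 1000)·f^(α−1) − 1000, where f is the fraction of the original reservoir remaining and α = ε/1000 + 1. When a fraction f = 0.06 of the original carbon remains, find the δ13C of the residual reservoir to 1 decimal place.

-129.1‰

Rayleigh residual: δ_res = (δ₀ + 1000)·f^(α−1) − 1000
α = ε/1000 + 1 = 1.03780, so α − 1 = 0.03780
f^(α−1) = 0.06^(0.03780) = 0.899113
δ_res = (-31.4 + 1000) × 0.899113 − 1000 = 870.881 − 1000 = -129.12‰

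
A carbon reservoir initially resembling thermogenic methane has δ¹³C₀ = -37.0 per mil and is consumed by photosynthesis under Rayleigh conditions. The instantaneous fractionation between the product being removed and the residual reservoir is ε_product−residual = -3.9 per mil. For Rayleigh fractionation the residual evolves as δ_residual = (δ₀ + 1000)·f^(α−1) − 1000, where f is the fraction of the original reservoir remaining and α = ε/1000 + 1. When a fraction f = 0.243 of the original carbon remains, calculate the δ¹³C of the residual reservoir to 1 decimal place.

-31.7 per mil

Rayleigh residual: δ_res = (δ₀ + 1000)·f^(α−1) − 1000
α = ε/1000 + 1 = 0.99610, so α − 1 = -0.00390
f^(α−1) = 0.243^(-0.00390) = 1.005533
δ_res = (-37.0 + 1000) × 1.005533 − 1000 = 968.328 − 1000 = -31.67 per mil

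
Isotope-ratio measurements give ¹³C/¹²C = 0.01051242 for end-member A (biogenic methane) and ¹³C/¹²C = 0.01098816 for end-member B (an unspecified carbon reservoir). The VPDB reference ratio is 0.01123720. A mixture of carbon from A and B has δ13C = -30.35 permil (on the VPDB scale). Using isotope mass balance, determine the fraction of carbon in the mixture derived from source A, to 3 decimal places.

δ_A = (0.01051242/0.01123720 − 1)×1000 = (0.935502 − 1)×1000 = -64.498 permil
δ_B = (0.01098816/0.01123720 − 1)×1000 = (0.977838 − 1)×1000 = -22.162 permil
f_A = (δ_mix − δ_B)/(δ_A − δ_B) = (-30.35 − (-22.162))/(-64.498 − (-22.162))
f_A = -8.188 / -42.336 = 0.1934

0.193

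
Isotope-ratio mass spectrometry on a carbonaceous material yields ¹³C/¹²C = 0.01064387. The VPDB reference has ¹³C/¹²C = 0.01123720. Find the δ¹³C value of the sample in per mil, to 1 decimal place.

δ¹³C = (R_sample / R_standard − 1) × 1000
R_sample / R_standard = 0.01064387 / 0.01123720 = 0.947199
δ¹³C = (0.947199 − 1) × 1000 = -52.80 per mil

-52.8 per mil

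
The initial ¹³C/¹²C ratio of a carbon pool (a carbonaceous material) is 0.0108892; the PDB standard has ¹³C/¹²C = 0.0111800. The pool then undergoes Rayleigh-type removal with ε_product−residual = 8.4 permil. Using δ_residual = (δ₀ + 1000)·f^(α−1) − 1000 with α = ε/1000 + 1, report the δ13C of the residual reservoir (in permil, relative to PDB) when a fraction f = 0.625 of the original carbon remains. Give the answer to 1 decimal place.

-29.8 permil

δ₀ = (0.0108892/0.0111800 − 1)×1000 = (0.973989 − 1)×1000 = -26.011 permil
α − 1 = ε/1000 = 0.0084
f^(α−1) = 0.625^(0.0084) = 0.996060
δ_res = (-26.011 + 1000) × 0.996060 − 1000 = 970.152 − 1000 = -29.85 permil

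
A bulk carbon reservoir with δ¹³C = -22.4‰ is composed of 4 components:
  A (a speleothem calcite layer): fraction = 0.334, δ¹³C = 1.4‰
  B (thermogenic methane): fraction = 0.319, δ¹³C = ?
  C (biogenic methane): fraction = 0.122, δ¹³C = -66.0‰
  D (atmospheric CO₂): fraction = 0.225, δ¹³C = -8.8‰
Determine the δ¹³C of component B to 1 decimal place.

-40.2‰

Isotope mass balance: δ_bulk = Σ fᵢ·δᵢ.
-22.4 = 0.334×(1.4) + 0.319×δ_B + 0.122×(-66.0) + 0.225×(-8.8)
0.319·δ_B = -22.4 − (-9.564) = -12.836
δ_B = -12.836 / 0.319 = -40.24‰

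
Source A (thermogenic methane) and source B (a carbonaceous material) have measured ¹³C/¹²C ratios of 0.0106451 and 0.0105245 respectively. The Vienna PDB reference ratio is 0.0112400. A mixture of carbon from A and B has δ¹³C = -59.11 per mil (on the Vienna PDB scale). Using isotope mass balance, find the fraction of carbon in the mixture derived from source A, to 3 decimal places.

0.424

δ_A = (0.0106451/0.0112400 − 1)×1000 = (0.947073 − 1)×1000 = -52.927 per mil
δ_B = (0.0105245/0.0112400 − 1)×1000 = (0.936343 − 1)×1000 = -63.657 per mil
f_A = (δ_mix − δ_B)/(δ_A − δ_B) = (-59.11 − (-63.657))/(-52.927 − (-63.657))
f_A = 4.547 / 10.730 = 0.4237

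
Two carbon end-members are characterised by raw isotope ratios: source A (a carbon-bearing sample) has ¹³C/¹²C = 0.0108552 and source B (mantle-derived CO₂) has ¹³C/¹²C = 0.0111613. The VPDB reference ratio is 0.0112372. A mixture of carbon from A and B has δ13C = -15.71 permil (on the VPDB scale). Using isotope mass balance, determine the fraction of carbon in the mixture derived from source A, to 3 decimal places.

δ_A = (0.0108552/0.0112372 − 1)×1000 = (0.966006 − 1)×1000 = -33.994 permil
δ_B = (0.0111613/0.0112372 − 1)×1000 = (0.993246 − 1)×1000 = -6.754 permil
f_A = (δ_mix − δ_B)/(δ_A − δ_B) = (-15.71 − (-6.754))/(-33.994 − (-6.754))
f_A = -8.956 / -27.240 = 0.3288

0.329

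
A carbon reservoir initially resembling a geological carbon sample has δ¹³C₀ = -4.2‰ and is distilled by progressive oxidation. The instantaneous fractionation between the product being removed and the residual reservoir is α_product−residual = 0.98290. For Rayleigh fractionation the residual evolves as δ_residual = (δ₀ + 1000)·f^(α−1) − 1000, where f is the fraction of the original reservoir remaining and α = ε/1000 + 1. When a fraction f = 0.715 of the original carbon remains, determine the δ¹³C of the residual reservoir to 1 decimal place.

Rayleigh residual: δ_res = (δ₀ + 1000)·f^(α−1) − 1000
α − 1 = -0.01710
f^(α−1) = 0.715^(-0.01710) = 1.005753
δ_res = (-4.2 + 1000) × 1.005753 − 1000 = 1001.529 − 1000 = 1.53‰

1.5‰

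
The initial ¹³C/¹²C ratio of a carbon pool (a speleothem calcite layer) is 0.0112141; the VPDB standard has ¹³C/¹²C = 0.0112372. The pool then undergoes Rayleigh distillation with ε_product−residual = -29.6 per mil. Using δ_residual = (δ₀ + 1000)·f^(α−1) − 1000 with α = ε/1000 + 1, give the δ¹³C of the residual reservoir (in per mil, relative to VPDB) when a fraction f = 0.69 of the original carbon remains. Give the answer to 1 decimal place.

δ₀ = (0.0112141/0.0112372 − 1)×1000 = (0.997944 − 1)×1000 = -2.056 per mil
α − 1 = ε/1000 = -0.0296
f^(α−1) = 0.69^(-0.0296) = 1.011044
δ_res = (-2.056 + 1000) × 1.011044 − 1000 = 1008.966 − 1000 = 8.97 per mil

9.0 per mil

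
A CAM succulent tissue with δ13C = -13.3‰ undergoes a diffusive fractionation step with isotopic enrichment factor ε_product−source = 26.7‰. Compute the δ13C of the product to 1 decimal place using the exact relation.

13.0‰

To first order, δ_product ≈ δ_source + ε = 13.4‰.
Exactly, δ_product = (δ_source + 1000)·(ε/1000 + 1) − 1000.
δ_product = (-13.3 + 1000) × (26.7/1000 + 1) − 1000
δ_product = 13.04‰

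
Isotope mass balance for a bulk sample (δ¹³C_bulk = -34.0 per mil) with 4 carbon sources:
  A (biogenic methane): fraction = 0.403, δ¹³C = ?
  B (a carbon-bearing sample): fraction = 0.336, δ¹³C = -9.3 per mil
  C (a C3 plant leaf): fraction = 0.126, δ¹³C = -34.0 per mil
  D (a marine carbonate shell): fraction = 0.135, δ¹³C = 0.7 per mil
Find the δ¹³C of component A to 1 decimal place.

Isotope mass balance: δ_bulk = Σ fᵢ·δᵢ.
-34.0 = 0.403×δ_A + 0.336×(-9.3) + 0.126×(-34.0) + 0.135×(0.7)
0.403·δ_A = -34.0 − (-7.314) = -26.686
δ_A = -26.686 / 0.403 = -66.22 per mil

-66.2 per mil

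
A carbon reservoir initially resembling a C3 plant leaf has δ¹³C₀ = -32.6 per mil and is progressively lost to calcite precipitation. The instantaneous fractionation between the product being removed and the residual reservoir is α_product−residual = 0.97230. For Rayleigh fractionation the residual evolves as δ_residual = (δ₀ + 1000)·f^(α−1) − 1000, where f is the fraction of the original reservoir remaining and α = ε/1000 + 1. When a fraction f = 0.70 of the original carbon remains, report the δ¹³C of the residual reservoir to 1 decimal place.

-23.0 per mil

Rayleigh residual: δ_res = (δ₀ + 1000)·f^(α−1) − 1000
α − 1 = -0.02770
f^(α−1) = 0.70^(-0.02770) = 1.009929
δ_res = (-32.6 + 1000) × 1.009929 − 1000 = 977.005 − 1000 = -22.99 per mil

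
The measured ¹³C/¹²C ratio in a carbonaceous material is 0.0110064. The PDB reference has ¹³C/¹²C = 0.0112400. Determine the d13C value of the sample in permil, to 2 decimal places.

d13C = (R_sample / R_standard − 1) × 1000
R_sample / R_standard = 0.0110064 / 0.0112400 = 0.979217
d13C = (0.979217 − 1) × 1000 = -20.783 permil

-20.78 permil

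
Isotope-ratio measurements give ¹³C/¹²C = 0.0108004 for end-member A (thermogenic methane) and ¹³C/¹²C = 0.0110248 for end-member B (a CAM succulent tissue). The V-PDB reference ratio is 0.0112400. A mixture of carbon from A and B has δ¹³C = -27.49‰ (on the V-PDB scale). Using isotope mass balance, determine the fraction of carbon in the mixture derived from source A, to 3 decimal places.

δ_A = (0.0108004/0.0112400 − 1)×1000 = (0.960890 − 1)×1000 = -39.110‰
δ_B = (0.0110248/0.0112400 − 1)×1000 = (0.980854 − 1)×1000 = -19.146‰
f_A = (δ_mix − δ_B)/(δ_A − δ_B) = (-27.49 − (-19.146))/(-39.110 − (-19.146))
f_A = -8.344 / -19.964 = 0.4179

0.418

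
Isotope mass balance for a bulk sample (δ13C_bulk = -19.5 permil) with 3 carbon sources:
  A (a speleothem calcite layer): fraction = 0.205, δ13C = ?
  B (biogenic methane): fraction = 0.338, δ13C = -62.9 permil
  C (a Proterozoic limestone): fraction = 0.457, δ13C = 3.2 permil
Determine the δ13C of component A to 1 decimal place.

1.5 permil

Isotope mass balance: δ_bulk = Σ fᵢ·δᵢ.
-19.5 = 0.205×δ_A + 0.338×(-62.9) + 0.457×(3.2)
0.205·δ_A = -19.5 − (-19.798) = 0.298
δ_A = 0.298 / 0.205 = 1.45 permil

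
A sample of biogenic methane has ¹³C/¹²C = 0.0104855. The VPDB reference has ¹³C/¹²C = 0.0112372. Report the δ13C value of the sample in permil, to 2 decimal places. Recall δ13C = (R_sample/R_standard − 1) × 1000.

δ13C = (R_sample / R_standard − 1) × 1000
R_sample / R_standard = 0.0104855 / 0.0112372 = 0.933106
δ13C = (0.933106 − 1) × 1000 = -66.894 permil

-66.89 permil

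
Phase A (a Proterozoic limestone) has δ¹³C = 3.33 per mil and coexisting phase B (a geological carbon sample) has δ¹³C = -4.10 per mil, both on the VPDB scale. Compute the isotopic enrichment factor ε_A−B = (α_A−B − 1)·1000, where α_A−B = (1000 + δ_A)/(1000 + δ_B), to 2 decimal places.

7.46 per mil

α_A−B = (1000 + 3.33) / (1000 + -4.10) = 1003.33 / 995.90 = 1.007461
ε_A−B = (1.007461 − 1) × 1000 = 7.461 per mil
(The approximation ε ≈ δ_A − δ_B would give 7.43 per mil.)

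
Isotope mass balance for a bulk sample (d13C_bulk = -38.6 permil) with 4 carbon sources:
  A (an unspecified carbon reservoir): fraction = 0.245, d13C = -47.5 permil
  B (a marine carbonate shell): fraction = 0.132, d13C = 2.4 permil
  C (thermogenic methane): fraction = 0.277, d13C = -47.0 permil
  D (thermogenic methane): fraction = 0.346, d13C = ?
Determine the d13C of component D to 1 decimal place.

Isotope mass balance: δ_bulk = Σ fᵢ·δᵢ.
-38.6 = 0.245×(-47.5) + 0.132×(2.4) + 0.277×(-47.0) + 0.346×δ_D
0.346·δ_D = -38.6 − (-24.340) = -14.260
δ_D = -14.260 / 0.346 = -41.21 permil

-41.2 permil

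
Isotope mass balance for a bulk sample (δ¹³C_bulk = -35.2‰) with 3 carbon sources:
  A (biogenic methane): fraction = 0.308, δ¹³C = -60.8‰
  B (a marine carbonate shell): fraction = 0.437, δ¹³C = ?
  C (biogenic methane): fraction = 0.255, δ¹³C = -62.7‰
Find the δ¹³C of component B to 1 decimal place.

Isotope mass balance: δ_bulk = Σ fᵢ·δᵢ.
-35.2 = 0.308×(-60.8) + 0.437×δ_B + 0.255×(-62.7)
0.437·δ_B = -35.2 − (-34.715) = -0.485
δ_B = -0.485 / 0.437 = -1.11‰

-1.1‰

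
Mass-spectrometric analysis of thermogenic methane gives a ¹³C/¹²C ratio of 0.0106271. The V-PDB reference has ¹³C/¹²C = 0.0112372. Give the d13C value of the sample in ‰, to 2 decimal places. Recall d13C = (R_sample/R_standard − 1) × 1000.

d13C = (R_sample / R_standard − 1) × 1000
R_sample / R_standard = 0.0106271 / 0.0112372 = 0.945707
d13C = (0.945707 − 1) × 1000 = -54.293‰

-54.29‰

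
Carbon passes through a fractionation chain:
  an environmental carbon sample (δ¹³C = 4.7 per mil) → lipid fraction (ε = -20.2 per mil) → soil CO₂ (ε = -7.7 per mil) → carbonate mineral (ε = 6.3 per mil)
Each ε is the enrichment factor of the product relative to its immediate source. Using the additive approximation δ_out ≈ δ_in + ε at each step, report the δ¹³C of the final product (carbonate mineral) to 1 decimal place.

-16.9 per mil

step 1: δ ≈ 4.7 + (-20.2) = -15.5 per mil
step 2: δ ≈ -15.5 + (-7.7) = -23.2 per mil
step 3: δ ≈ -23.2 + (6.3) = -16.9 per mil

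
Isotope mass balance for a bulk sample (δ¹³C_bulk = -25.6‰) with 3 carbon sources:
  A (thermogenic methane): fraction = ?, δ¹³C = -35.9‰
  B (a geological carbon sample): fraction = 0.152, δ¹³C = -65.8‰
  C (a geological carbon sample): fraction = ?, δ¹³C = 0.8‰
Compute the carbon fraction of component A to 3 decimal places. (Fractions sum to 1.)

Let f_A and f_C be the unknown fractions; fractions sum to 1 so f_A + f_C = 0.848.
Mass balance: Σ fᵢ·δᵢ = δ_bulk ⇒ f_A·(-35.9) + f_C·(0.8) = -25.6 − (-10.002) = -15.598
Substitute f_C = 0.848 − f_A:
f_A·(-35.9 − 0.8) = -15.598 − 0.848×(0.8) = -16.277
f_A = -16.277 / -36.7 = 0.4435

0.444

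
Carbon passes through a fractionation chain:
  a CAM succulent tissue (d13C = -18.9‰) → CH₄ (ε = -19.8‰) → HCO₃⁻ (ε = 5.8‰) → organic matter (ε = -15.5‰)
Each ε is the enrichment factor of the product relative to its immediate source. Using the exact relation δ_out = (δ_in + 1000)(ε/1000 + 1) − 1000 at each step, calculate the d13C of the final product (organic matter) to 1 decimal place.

-47.7‰

step 1: δ = (-18.90 + 1000)·(-19.8/1000 + 1) − 1000 = -38.33‰
step 2: δ = (-38.33 + 1000)·(5.8/1000 + 1) − 1000 = -32.75‰
step 3: δ = (-32.75 + 1000)·(-15.5/1000 + 1) − 1000 = -47.74‰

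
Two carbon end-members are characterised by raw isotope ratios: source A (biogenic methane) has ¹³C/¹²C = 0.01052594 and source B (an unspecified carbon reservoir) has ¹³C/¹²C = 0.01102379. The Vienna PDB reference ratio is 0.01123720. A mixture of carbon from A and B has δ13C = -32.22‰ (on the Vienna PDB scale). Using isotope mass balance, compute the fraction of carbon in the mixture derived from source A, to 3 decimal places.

δ_A = (0.01052594/0.01123720 − 1)×1000 = (0.936705 − 1)×1000 = -63.295‰
δ_B = (0.01102379/0.01123720 − 1)×1000 = (0.981009 − 1)×1000 = -18.991‰
f_A = (δ_mix − δ_B)/(δ_A − δ_B) = (-32.22 − (-18.991))/(-63.295 − (-18.991))
f_A = -13.229 / -44.304 = 0.2986

0.299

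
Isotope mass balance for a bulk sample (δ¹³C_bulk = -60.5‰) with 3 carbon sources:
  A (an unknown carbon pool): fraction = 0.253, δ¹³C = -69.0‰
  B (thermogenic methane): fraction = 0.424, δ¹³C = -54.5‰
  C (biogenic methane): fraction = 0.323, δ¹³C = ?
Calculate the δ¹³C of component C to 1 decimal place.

Isotope mass balance: δ_bulk = Σ fᵢ·δᵢ.
-60.5 = 0.253×(-69.0) + 0.424×(-54.5) + 0.323×δ_C
0.323·δ_C = -60.5 − (-40.565) = -19.935
δ_C = -19.935 / 0.323 = -61.72‰

-61.7‰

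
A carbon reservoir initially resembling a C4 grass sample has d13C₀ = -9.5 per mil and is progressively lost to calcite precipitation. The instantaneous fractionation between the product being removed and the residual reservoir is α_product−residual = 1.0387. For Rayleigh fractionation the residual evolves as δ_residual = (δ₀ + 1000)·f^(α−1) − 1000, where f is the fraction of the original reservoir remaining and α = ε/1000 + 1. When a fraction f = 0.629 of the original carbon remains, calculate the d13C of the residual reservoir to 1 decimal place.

-27.1 per mil

Rayleigh residual: δ_res = (δ₀ + 1000)·f^(α−1) − 1000
α − 1 = 0.03870
f^(α−1) = 0.629^(0.03870) = 0.982218
δ_res = (-9.5 + 1000) × 0.982218 − 1000 = 972.887 − 1000 = -27.11 per mil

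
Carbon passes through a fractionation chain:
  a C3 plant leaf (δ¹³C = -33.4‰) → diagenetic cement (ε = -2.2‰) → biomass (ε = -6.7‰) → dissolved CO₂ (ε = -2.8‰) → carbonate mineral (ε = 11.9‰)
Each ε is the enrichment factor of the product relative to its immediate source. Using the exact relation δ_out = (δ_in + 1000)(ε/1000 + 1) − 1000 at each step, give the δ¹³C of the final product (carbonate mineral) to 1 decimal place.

step 1: δ = (-33.40 + 1000)·(-2.2/1000 + 1) − 1000 = -35.53‰
step 2: δ = (-35.53 + 1000)·(-6.7/1000 + 1) − 1000 = -41.99‰
step 3: δ = (-41.99 + 1000)·(-2.8/1000 + 1) − 1000 = -44.67‰
step 4: δ = (-44.67 + 1000)·(11.9/1000 + 1) − 1000 = -33.30‰

-33.3‰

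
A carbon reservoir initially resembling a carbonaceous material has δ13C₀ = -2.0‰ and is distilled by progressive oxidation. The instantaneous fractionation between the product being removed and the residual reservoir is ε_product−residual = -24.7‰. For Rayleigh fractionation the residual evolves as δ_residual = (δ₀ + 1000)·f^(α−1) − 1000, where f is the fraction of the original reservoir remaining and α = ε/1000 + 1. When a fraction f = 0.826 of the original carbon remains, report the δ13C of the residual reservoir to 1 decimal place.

2.7‰

Rayleigh residual: δ_res = (δ₀ + 1000)·f^(α−1) − 1000
α = ε/1000 + 1 = 0.97530, so α − 1 = -0.02470
f^(α−1) = 0.826^(-0.02470) = 1.004733
δ_res = (-2.0 + 1000) × 1.004733 − 1000 = 1002.723 − 1000 = 2.72‰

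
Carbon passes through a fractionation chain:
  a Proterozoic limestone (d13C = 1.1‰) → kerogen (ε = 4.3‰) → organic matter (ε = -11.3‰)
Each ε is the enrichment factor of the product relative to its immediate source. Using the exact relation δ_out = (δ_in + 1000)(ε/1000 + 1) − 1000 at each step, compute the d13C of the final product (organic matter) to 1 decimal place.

-6.0‰

step 1: δ = (1.10 + 1000)·(4.3/1000 + 1) − 1000 = 5.40‰
step 2: δ = (5.40 + 1000)·(-11.3/1000 + 1) − 1000 = -5.96‰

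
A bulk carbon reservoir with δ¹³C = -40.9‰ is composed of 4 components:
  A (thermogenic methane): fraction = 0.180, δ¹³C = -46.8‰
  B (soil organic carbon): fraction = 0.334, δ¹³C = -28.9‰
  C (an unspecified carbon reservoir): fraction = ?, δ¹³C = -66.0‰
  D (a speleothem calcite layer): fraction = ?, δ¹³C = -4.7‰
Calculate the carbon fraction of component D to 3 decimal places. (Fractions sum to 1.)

Let f_D and f_C be the unknown fractions; fractions sum to 1 so f_D + f_C = 0.486.
Mass balance: Σ fᵢ·δᵢ = δ_bulk ⇒ f_D·(-4.7) + f_C·(-66.0) = -40.9 − (-18.077) = -22.823
Substitute f_C = 0.486 − f_D:
f_D·(-4.7 − -66.0) = -22.823 − 0.486×(-66.0) = 9.253
f_D = 9.253 / 61.3 = 0.1509

0.151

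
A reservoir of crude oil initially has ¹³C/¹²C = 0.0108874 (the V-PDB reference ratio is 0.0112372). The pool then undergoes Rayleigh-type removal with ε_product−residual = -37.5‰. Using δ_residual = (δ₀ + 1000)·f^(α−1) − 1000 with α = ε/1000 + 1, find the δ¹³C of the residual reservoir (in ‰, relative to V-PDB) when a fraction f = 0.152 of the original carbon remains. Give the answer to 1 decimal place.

39.8‰

δ₀ = (0.0108874/0.0112372 − 1)×1000 = (0.968871 − 1)×1000 = -31.129‰
α − 1 = ε/1000 = -0.0375
f^(α−1) = 0.152^(-0.0375) = 1.073200
δ_res = (-31.129 + 1000) × 1.073200 − 1000 = 1039.793 − 1000 = 39.79‰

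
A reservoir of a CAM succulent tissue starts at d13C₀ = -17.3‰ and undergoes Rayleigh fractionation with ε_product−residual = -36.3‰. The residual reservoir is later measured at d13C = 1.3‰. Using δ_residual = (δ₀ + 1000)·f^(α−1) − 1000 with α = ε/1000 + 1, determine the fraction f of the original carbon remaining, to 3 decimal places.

0.597

α − 1 = ε/1000 = -0.0363
(δ_res + 1000)/(δ₀ + 1000) = (1.3 + 1000)/(-17.3 + 1000) = 1001.3/982.7 = 1.018927
f = 1.018927^(1/-0.0363) = exp(ln(1.018927)/-0.0363) = exp(0.01875/-0.0363)
f = exp(-0.5165) = 0.5966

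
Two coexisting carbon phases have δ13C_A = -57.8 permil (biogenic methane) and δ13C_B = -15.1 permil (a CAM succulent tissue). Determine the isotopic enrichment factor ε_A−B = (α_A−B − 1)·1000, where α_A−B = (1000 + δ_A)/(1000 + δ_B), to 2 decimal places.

α_A−B = (1000 + -57.8) / (1000 + -15.1) = 942.2 / 984.9 = 0.956645
ε_A−B = (0.956645 − 1) × 1000 = -43.355 permil
(The approximation ε ≈ δ_A − δ_B would give -42.7 permil.)

-43.35 permil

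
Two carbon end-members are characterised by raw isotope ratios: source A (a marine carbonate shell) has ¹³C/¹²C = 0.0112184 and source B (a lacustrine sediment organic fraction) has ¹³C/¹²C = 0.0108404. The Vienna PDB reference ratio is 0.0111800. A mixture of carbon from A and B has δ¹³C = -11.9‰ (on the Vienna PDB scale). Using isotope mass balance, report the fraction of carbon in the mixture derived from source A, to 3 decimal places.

0.546

δ_A = (0.0112184/0.0111800 − 1)×1000 = (1.003435 − 1)×1000 = 3.435‰
δ_B = (0.0108404/0.0111800 − 1)×1000 = (0.969624 − 1)×1000 = -30.376‰
f_A = (δ_mix − δ_B)/(δ_A − δ_B) = (-11.9 − (-30.376))/(3.435 − (-30.376))
f_A = 18.476 / 33.810 = 0.5464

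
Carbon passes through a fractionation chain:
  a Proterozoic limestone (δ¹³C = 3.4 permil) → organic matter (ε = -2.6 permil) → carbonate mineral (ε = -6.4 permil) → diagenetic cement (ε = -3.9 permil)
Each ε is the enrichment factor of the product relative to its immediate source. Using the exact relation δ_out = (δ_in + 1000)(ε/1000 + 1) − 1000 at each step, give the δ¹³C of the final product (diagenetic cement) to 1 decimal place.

-9.5 permil

step 1: δ = (3.40 + 1000)·(-2.6/1000 + 1) − 1000 = 0.79 permil
step 2: δ = (0.79 + 1000)·(-6.4/1000 + 1) − 1000 = -5.61 permil
step 3: δ = (-5.61 + 1000)·(-3.9/1000 + 1) − 1000 = -9.49 permil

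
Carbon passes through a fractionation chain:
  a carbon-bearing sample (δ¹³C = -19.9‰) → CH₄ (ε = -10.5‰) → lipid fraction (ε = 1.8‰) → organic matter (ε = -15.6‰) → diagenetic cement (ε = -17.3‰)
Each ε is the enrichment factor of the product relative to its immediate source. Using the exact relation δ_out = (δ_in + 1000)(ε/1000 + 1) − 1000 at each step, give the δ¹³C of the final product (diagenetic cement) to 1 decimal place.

-60.1‰

step 1: δ = (-19.90 + 1000)·(-10.5/1000 + 1) − 1000 = -30.19‰
step 2: δ = (-30.19 + 1000)·(1.8/1000 + 1) − 1000 = -28.45‰
step 3: δ = (-28.45 + 1000)·(-15.6/1000 + 1) − 1000 = -43.60‰
step 4: δ = (-43.60 + 1000)·(-17.3/1000 + 1) − 1000 = -60.15‰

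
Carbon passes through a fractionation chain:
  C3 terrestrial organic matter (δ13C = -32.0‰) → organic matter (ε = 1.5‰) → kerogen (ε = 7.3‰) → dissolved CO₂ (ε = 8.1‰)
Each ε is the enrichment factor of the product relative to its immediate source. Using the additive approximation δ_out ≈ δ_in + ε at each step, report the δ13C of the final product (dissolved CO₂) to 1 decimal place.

-15.1‰

step 1: δ ≈ -32.0 + (1.5) = -30.5‰
step 2: δ ≈ -30.5 + (7.3) = -23.2‰
step 3: δ ≈ -23.2 + (8.1) = -15.1‰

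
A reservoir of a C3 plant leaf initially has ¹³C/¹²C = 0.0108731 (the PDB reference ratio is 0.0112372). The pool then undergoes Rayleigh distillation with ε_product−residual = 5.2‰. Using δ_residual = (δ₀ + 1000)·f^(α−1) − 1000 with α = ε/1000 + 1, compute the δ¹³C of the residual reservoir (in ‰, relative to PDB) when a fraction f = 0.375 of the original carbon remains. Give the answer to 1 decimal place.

-37.3‰

δ₀ = (0.0108731/0.0112372 − 1)×1000 = (0.967599 − 1)×1000 = -32.401‰
α − 1 = ε/1000 = 0.0052
f^(α−1) = 0.375^(0.0052) = 0.994913
δ_res = (-32.401 + 1000) × 0.994913 − 1000 = 962.676 − 1000 = -37.32‰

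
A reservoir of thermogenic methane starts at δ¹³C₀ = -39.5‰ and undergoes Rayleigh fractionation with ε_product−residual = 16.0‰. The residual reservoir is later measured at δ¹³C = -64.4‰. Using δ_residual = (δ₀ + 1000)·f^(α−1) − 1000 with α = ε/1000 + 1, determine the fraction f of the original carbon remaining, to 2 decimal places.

α − 1 = ε/1000 = 0.0160
(δ_res + 1000)/(δ₀ + 1000) = (-64.4 + 1000)/(-39.5 + 1000) = 935.6/960.5 = 0.974076
f = 0.974076^(1/0.0160) = exp(ln(0.974076)/0.0160) = exp(-0.02627/0.0160)
f = exp(-1.6416) = 0.1937

0.19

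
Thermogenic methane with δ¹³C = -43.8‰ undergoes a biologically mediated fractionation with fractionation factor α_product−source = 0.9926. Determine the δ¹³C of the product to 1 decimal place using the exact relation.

-50.9‰

δ_product = (δ_source + 1000)·α − 1000
δ_product = (-43.8 + 1000) × 0.9926 − 1000
δ_product = 949.124 − 1000 = -50.88‰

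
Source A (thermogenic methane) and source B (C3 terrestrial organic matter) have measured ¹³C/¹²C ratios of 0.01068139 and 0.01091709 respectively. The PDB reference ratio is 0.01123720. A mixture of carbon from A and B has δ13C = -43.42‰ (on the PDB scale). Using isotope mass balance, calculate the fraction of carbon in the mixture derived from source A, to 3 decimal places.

0.712

δ_A = (0.01068139/0.01123720 − 1)×1000 = (0.950538 − 1)×1000 = -49.462‰
δ_B = (0.01091709/0.01123720 − 1)×1000 = (0.971513 − 1)×1000 = -28.487‰
f_A = (δ_mix − δ_B)/(δ_A − δ_B) = (-43.42 − (-28.487))/(-49.462 − (-28.487))
f_A = -14.933 / -20.975 = 0.7120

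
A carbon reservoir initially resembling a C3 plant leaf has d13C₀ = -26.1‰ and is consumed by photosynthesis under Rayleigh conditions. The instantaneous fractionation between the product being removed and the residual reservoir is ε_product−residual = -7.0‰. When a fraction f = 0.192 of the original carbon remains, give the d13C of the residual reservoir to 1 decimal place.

-14.8‰

Rayleigh residual: δ_res = (δ₀ + 1000)·f^(α−1) − 1000
α = ε/1000 + 1 = 0.99300, so α − 1 = -0.00700
f^(α−1) = 0.192^(-0.00700) = 1.011619
δ_res = (-26.1 + 1000) × 1.011619 − 1000 = 985.216 − 1000 = -14.78‰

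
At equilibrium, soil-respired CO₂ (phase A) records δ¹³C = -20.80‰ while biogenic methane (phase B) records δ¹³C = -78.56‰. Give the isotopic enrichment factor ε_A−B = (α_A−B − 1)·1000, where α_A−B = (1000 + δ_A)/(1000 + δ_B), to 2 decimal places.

62.68‰

α_A−B = (1000 + -20.80) / (1000 + -78.56) = 979.20 / 921.44 = 1.062684
ε_A−B = (1.062684 − 1) × 1000 = 62.684‰
(The approximation ε ≈ δ_A − δ_B would give 57.76‰.)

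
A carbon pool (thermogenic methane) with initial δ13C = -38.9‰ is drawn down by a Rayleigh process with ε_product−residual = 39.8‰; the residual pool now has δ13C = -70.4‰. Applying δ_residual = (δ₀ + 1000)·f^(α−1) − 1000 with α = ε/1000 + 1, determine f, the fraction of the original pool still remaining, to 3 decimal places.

0.433

α − 1 = ε/1000 = 0.0398
(δ_res + 1000)/(δ₀ + 1000) = (-70.4 + 1000)/(-38.9 + 1000) = 929.6/961.1 = 0.967225
f = 0.967225^(1/0.0398) = exp(ln(0.967225)/0.0398) = exp(-0.03332/0.0398)
f = exp(-0.8373) = 0.4329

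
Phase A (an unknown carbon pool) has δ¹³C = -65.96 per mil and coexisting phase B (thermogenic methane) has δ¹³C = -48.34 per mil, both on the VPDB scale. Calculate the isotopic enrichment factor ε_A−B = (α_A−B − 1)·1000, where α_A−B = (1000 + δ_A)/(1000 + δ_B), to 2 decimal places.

α_A−B = (1000 + -65.96) / (1000 + -48.34) = 934.04 / 951.66 = 0.981485
ε_A−B = (0.981485 − 1) × 1000 = -18.515 per mil
(The approximation ε ≈ δ_A − δ_B would give -17.62 per mil.)

-18.52 per mil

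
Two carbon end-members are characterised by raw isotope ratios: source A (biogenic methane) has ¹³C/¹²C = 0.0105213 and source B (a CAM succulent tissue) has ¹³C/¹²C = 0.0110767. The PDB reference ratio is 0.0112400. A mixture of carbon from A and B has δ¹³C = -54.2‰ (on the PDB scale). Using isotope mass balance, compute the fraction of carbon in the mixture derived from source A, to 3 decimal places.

δ_A = (0.0105213/0.0112400 − 1)×1000 = (0.936059 − 1)×1000 = -63.941‰
δ_B = (0.0110767/0.0112400 − 1)×1000 = (0.985472 − 1)×1000 = -14.528‰
f_A = (δ_mix − δ_B)/(δ_A − δ_B) = (-54.2 − (-14.528))/(-63.941 − (-14.528))
f_A = -39.672 / -49.413 = 0.8029

0.803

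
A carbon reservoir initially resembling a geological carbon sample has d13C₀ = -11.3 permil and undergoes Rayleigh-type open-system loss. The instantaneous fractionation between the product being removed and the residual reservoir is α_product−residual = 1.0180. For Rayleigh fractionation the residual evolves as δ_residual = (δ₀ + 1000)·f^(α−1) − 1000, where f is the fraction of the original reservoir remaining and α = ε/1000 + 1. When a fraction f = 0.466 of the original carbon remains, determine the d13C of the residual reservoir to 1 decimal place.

Rayleigh residual: δ_res = (δ₀ + 1000)·f^(α−1) − 1000
α − 1 = 0.01800
f^(α−1) = 0.466^(0.01800) = 0.986350
δ_res = (-11.3 + 1000) × 0.986350 − 1000 = 975.204 − 1000 = -24.80 permil

-24.8 permil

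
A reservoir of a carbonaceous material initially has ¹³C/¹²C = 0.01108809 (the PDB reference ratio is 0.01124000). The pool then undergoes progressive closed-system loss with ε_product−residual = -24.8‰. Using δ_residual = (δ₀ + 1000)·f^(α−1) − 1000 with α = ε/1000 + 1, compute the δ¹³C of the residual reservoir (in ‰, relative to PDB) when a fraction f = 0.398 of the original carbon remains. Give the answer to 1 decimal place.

9.3‰

δ₀ = (0.01108809/0.01124000 − 1)×1000 = (0.986485 − 1)×1000 = -13.515‰
α − 1 = ε/1000 = -0.0248
f^(α−1) = 0.398^(-0.0248) = 1.023111
δ_res = (-13.515 + 1000) × 1.023111 − 1000 = 1009.284 − 1000 = 9.28‰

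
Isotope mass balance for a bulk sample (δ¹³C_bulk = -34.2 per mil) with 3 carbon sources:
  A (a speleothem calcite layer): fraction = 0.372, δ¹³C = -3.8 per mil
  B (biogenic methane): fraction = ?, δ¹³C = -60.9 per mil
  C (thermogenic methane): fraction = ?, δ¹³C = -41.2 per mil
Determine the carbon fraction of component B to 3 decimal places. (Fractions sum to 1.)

0.351

Let f_B and f_C be the unknown fractions; fractions sum to 1 so f_B + f_C = 0.628.
Mass balance: Σ fᵢ·δᵢ = δ_bulk ⇒ f_B·(-60.9) + f_C·(-41.2) = -34.2 − (-1.414) = -32.786
Substitute f_C = 0.628 − f_B:
f_B·(-60.9 − -41.2) = -32.786 − 0.628×(-41.2) = -6.913
f_B = -6.913 / -19.7 = 0.3509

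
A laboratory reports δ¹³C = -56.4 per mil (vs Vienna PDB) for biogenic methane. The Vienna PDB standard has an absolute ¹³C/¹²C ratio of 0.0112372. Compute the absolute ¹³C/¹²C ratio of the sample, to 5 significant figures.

R_sample = R_standard × (δ¹³C/1000 + 1)
R_sample = 0.0112372 × (-56.4/1000 + 1) = 0.0112372 × 0.943600
R_sample = 0.0106034

0.010603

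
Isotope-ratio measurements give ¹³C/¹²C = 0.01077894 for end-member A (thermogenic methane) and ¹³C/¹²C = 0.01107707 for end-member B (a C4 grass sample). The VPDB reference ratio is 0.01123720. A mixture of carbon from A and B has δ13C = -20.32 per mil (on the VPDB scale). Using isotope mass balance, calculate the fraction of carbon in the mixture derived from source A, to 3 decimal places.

δ_A = (0.01077894/0.01123720 − 1)×1000 = (0.959219 − 1)×1000 = -40.781 per mil
δ_B = (0.01107707/0.01123720 − 1)×1000 = (0.985750 − 1)×1000 = -14.250 per mil
f_A = (δ_mix − δ_B)/(δ_A − δ_B) = (-20.32 − (-14.250))/(-40.781 − (-14.250))
f_A = -6.070 / -26.531 = 0.2288

0.229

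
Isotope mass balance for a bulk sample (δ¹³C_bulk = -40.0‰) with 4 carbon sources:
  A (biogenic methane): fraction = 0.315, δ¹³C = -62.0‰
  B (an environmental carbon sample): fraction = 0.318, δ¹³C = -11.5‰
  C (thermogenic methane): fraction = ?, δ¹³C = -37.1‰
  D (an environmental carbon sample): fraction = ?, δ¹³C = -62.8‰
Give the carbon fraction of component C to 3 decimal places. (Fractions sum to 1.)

0.243

Let f_C and f_D be the unknown fractions; fractions sum to 1 so f_C + f_D = 0.367.
Mass balance: Σ fᵢ·δᵢ = δ_bulk ⇒ f_C·(-37.1) + f_D·(-62.8) = -40.0 − (-23.187) = -16.813
Substitute f_D = 0.367 − f_C:
f_C·(-37.1 − -62.8) = -16.813 − 0.367×(-62.8) = 6.235
f_C = 6.235 / 25.7 = 0.2426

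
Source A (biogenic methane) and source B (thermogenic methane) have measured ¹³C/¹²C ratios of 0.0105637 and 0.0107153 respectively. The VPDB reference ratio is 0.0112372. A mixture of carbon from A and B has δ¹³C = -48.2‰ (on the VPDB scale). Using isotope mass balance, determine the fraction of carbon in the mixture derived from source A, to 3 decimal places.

δ_A = (0.0105637/0.0112372 − 1)×1000 = (0.940065 − 1)×1000 = -59.935‰
δ_B = (0.0107153/0.0112372 − 1)×1000 = (0.953556 − 1)×1000 = -46.444‰
f_A = (δ_mix − δ_B)/(δ_A − δ_B) = (-48.2 − (-46.444))/(-59.935 − (-46.444))
f_A = -1.756 / -13.491 = 0.1302

0.130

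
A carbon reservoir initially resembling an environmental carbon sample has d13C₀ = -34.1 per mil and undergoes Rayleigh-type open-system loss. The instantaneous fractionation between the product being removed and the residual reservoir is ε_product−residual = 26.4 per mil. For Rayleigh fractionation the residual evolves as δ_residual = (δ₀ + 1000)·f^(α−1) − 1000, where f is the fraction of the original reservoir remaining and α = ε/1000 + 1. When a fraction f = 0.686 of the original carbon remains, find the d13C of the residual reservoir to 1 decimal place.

Rayleigh residual: δ_res = (δ₀ + 1000)·f^(α−1) − 1000
α = ε/1000 + 1 = 1.02640, so α − 1 = 0.02640
f^(α−1) = 0.686^(0.02640) = 0.990100
δ_res = (-34.1 + 1000) × 0.990100 − 1000 = 956.337 − 1000 = -43.66 per mil

-43.7 per mil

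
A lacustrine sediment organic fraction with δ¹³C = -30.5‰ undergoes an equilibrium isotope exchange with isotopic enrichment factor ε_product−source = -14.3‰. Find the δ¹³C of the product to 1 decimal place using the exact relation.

To first order, δ_product ≈ δ_source + ε = -44.8‰.
Exactly, δ_product = (δ_source + 1000)·(ε/1000 + 1) − 1000.
δ_product = (-30.5 + 1000) × (-14.3/1000 + 1) − 1000
δ_product = -44.36‰

-44.4‰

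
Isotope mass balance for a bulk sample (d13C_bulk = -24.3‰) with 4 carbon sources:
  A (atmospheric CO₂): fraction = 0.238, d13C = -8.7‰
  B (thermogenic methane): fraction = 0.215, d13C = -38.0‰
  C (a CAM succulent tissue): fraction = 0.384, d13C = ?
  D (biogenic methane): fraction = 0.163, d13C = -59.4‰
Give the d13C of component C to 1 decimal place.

-11.4‰

Isotope mass balance: δ_bulk = Σ fᵢ·δᵢ.
-24.3 = 0.238×(-8.7) + 0.215×(-38.0) + 0.384×δ_C + 0.163×(-59.4)
0.384·δ_C = -24.3 − (-19.923) = -4.377
δ_C = -4.377 / 0.384 = -11.40‰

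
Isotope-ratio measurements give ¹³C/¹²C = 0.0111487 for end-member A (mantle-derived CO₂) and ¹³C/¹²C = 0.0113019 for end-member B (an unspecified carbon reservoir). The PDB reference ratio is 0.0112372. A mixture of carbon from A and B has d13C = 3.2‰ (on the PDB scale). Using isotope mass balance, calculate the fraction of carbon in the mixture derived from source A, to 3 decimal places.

δ_A = (0.0111487/0.0112372 − 1)×1000 = (0.992124 − 1)×1000 = -7.876‰
δ_B = (0.0113019/0.0112372 − 1)×1000 = (1.005758 − 1)×1000 = 5.758‰
f_A = (δ_mix − δ_B)/(δ_A − δ_B) = (3.2 − (5.758))/(-7.876 − (5.758))
f_A = -2.558 / -13.633 = 0.1876

0.188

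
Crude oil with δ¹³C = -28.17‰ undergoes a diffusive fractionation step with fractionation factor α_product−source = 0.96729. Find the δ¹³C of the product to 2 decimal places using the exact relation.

-59.96‰

δ_product = (δ_source + 1000)·α − 1000
δ_product = (-28.17 + 1000) × 0.96729 − 1000
δ_product = 940.041 − 1000 = -59.959‰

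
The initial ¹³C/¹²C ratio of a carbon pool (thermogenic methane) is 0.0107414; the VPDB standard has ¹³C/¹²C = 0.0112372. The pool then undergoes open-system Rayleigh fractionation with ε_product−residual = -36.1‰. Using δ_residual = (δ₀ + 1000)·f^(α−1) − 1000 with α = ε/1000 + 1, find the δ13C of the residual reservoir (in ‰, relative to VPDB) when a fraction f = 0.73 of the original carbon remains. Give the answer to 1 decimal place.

-33.2‰

δ₀ = (0.0107414/0.0112372 − 1)×1000 = (0.955879 − 1)×1000 = -44.121‰
α − 1 = ε/1000 = -0.0361
f^(α−1) = 0.73^(-0.0361) = 1.011426
δ_res = (-44.121 + 1000) × 1.011426 − 1000 = 966.800 − 1000 = -33.20‰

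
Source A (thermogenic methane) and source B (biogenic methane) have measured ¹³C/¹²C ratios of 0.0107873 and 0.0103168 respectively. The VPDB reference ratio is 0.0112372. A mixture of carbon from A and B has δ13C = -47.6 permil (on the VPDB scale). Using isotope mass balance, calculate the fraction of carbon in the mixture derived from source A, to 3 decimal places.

δ_A = (0.0107873/0.0112372 − 1)×1000 = (0.959963 − 1)×1000 = -40.037 permil
δ_B = (0.0103168/0.0112372 − 1)×1000 = (0.918093 − 1)×1000 = -81.907 permil
f_A = (δ_mix − δ_B)/(δ_A − δ_B) = (-47.6 − (-81.907))/(-40.037 − (-81.907))
f_A = 34.307 / 41.870 = 0.8194

0.819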